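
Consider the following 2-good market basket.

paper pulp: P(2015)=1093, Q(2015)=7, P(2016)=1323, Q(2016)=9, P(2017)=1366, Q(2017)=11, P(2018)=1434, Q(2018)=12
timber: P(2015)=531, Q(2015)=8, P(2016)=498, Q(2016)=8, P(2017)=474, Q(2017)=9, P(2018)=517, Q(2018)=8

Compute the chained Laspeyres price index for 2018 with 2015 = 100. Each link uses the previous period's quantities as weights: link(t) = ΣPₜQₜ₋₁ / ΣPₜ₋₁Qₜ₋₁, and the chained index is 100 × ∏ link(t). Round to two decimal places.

119.31

Link 2015→2016:
ΣP(2016)Q(2015) = 1323×7 + 498×8 = 9261 + 3984 = 13245
ΣP(2015)Q(2015) = 1093×7 + 531×8 = 7651 + 4248 = 11899
link = 13245/11899 = 1.113119
Link 2016→2017:
ΣP(2017)Q(2016) = 1366×9 + 474×8 = 12294 + 3792 = 16086
ΣP(2016)Q(2016) = 1323×9 + 498×8 = 11907 + 3984 = 15891
link = 16086/15891 = 1.012271
Link 2017→2018:
ΣP(2018)Q(2017) = 1434×11 + 517×9 = 15774 + 4653 = 20427
ΣP(2017)Q(2017) = 1366×11 + 474×9 = 15026 + 4266 = 19292
link = 20427/19292 = 1.058833
Chained index = 100 × 1.113119 × 1.012271 × 1.058833 = 119.3069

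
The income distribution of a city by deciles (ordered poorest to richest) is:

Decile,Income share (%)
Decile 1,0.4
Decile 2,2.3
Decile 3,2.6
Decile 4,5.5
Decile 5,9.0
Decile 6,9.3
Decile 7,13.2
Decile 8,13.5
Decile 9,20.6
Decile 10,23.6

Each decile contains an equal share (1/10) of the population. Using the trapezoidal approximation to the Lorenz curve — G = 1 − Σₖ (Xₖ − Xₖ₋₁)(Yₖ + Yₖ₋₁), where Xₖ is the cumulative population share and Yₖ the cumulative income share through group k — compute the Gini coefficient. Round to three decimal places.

0.415

Cumulative income shares Yₖ: 0.0040, 0.0270, 0.0530, 0.1080, 0.1980, 0.2910, 0.4230, 0.5580, 0.7640, 1.0000
Σ (Xₖ−Xₖ₋₁)(Yₖ+Yₖ₋₁) = (1/10)(0.0040+0.0000) + (1/10)(0.0270+0.0040) + (1/10)(0.0530+0.0270) + (1/10)(0.1080+0.0530) + (1/10)(0.1980+0.1080) + (1/10)(0.2910+0.1980) + (1/10)(0.4230+0.2910) + (1/10)(0.5580+0.4230) + (1/10)(0.7640+0.5580) + (1/10)(1.0000+0.7640)
  = 0.0004 + 0.0031 + 0.0080 + 0.0161 + 0.0306 + 0.0489 + 0.0714 + 0.0981 + 0.1322 + 0.1764 = 0.5852
G = 1 − 0.5852 = 0.4148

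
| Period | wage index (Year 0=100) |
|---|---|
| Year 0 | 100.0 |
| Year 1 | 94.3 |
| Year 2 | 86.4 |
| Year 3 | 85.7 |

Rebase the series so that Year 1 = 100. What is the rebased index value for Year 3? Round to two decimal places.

Rebased(Year 3) = 85.7 / 94.3 × 100 = 90.8802

90.88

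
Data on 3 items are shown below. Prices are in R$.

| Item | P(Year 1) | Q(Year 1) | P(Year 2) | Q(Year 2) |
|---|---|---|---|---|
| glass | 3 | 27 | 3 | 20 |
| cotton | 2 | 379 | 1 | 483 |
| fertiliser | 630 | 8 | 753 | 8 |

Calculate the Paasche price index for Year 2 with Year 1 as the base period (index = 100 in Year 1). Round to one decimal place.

Paasche price index uses current-period quantities as weights.
ΣP(Year 2)·Q(Year 2) = 3×20 + 1×483 + 753×8 = 60 + 483 + 6024 = 6567
ΣP(Year 1)·Q(Year 2) = 3×20 + 2×483 + 630×8 = 60 + 966 + 5040 = 6066
Index = 6567 / 6066 × 100 = 108.2591

108.3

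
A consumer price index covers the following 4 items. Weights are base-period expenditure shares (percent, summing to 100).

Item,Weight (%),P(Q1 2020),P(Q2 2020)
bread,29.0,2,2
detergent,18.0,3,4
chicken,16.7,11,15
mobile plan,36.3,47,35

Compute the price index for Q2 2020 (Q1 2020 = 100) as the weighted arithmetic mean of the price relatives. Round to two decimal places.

102.80

bread: 29.0 × (2/2) = 29.0 × 1.000000 = 29.0000
detergent: 18.0 × (4/3) = 18.0 × 1.333333 = 24.0000
chicken: 16.7 × (15/11) = 16.7 × 1.363636 = 22.7727
mobile plan: 36.3 × (35/47) = 36.3 × 0.744681 = 27.0319
Index = Σ wᵢ·(p₁ᵢ/p₀ᵢ) = 29.0000 + 24.0000 + 22.7727 + 27.0319 = 102.8046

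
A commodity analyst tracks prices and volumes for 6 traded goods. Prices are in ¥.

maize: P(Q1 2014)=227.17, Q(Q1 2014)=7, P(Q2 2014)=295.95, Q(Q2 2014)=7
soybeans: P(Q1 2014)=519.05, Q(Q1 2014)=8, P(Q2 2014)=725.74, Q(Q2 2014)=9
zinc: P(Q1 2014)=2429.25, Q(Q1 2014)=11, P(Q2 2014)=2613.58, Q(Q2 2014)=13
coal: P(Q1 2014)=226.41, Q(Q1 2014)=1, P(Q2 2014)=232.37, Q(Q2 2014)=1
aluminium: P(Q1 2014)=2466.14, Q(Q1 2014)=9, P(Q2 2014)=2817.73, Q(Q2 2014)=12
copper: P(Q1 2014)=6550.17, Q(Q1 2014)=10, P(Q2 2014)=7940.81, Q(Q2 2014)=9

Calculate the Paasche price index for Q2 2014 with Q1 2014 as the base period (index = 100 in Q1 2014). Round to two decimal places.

Paasche price index uses current-period quantities as weights.
ΣP(Q2 2014)·Q(Q2 2014) = 295.95×7 + 725.74×9 + 2613.58×13 + 232.37×1 + 2817.73×12 + 7940.81×9 = 2071.65 + 6531.66 + 33976.54 + 232.37 + 33812.76 + 71467.29 = 148092.27
ΣP(Q1 2014)·Q(Q2 2014) = 227.17×7 + 519.05×9 + 2429.25×13 + 226.41×1 + 2466.14×12 + 6550.17×9 = 1590.19 + 4671.45 + 31580.25 + 226.41 + 29593.68 + 58951.53 = 126613.51
Index = 148092.27 / 126613.51 × 100 = 116.9640

116.96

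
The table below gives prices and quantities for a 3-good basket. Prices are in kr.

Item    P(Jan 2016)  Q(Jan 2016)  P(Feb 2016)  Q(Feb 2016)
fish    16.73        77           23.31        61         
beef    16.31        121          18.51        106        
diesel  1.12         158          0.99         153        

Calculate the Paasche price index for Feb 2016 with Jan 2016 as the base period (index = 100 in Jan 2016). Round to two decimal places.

121.05

Paasche price index uses current-period quantities as weights.
ΣP(Feb 2016)·Q(Feb 2016) = 23.31×61 + 18.51×106 + 0.99×153 = 1421.91 + 1962.06 + 151.47 = 3535.44
ΣP(Jan 2016)·Q(Feb 2016) = 16.73×61 + 16.31×106 + 1.12×153 = 1020.53 + 1728.86 + 171.36 = 2920.75
Index = 3535.44 / 2920.75 × 100 = 121.0456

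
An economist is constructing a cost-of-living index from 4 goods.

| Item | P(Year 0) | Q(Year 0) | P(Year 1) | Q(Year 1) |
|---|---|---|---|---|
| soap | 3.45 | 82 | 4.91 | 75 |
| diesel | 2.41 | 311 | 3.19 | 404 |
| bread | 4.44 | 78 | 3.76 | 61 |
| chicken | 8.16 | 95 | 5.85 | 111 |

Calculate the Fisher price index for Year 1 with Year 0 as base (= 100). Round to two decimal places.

Laspeyres component (base-period weights):
ΣP(Year 1)Q(Year 0) = 4.91×82 + 3.19×311 + 3.76×78 + 5.85×95 = 402.62 + 992.09 + 293.28 + 555.75 = 2243.74
ΣP(Year 0)Q(Year 0) = 3.45×82 + 2.41×311 + 4.44×78 + 8.16×95 = 282.9 + 749.51 + 346.32 + 775.2 = 2153.93
L = 2243.74 / 2153.93 × 100 = 104.1696
Paasche component (current-period weights):
ΣP(Year 1)Q(Year 1) = 4.91×75 + 3.19×404 + 3.76×61 + 5.85×111 = 368.25 + 1288.76 + 229.36 + 649.35 = 2535.72
ΣP(Year 0)Q(Year 1) = 3.45×75 + 2.41×404 + 4.44×61 + 8.16×111 = 258.75 + 973.64 + 270.84 + 905.76 = 2408.99
P = 2535.72 / 2408.99 × 100 = 105.2607
Fisher = √(L × P) = √(104.1696 × 105.2607) = 104.7137

104.71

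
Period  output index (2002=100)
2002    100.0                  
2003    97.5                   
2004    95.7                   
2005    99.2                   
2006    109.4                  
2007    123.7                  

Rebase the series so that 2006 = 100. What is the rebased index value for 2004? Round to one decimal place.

87.5

Rebased(2004) = 95.7 / 109.4 × 100 = 87.4771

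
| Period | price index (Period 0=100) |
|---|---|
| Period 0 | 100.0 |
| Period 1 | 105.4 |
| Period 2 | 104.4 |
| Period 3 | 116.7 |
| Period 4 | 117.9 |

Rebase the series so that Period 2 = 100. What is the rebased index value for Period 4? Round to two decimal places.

Rebased(Period 4) = 117.9 / 104.4 × 100 = 112.9310

112.93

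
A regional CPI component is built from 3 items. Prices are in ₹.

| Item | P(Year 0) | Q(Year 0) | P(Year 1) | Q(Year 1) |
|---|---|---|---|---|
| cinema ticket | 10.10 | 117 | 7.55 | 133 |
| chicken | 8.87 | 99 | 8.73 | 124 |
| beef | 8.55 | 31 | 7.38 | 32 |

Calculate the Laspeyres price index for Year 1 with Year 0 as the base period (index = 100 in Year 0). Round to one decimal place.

Laspeyres price index uses base-period quantities as weights.
ΣP(Year 1)·Q(Year 0) = 7.55×117 + 8.73×99 + 7.38×31 = 883.35 + 864.27 + 228.78 = 1976.4
ΣP(Year 0)·Q(Year 0) = 10.10×117 + 8.87×99 + 8.55×31 = 1181.7 + 878.13 + 265.05 = 2324.88
Index = 1976.4 / 2324.88 × 100 = 85.0108

85.0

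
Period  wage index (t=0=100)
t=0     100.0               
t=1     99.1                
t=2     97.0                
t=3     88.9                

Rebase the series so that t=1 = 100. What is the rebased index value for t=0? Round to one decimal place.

100.9

Rebased(t=0) = 100.0 / 99.1 × 100 = 100.9082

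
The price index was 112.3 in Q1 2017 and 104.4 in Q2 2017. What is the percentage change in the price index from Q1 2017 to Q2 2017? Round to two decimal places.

-7.03%

Change = (104.4 − 112.3) / 112.3 × 100
       = -7.9 / 112.3 × 100 = -7.0347%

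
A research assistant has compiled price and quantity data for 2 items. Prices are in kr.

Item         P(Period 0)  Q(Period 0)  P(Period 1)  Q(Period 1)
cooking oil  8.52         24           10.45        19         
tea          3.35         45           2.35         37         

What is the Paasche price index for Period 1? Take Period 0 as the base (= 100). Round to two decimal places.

Paasche price index uses current-period quantities as weights.
ΣP(Period 1)·Q(Period 1) = 10.45×19 + 2.35×37 = 198.55 + 86.95 = 285.5
ΣP(Period 0)·Q(Period 1) = 8.52×19 + 3.35×37 = 161.88 + 123.95 = 285.83
Index = 285.5 / 285.83 × 100 = 99.8845

99.88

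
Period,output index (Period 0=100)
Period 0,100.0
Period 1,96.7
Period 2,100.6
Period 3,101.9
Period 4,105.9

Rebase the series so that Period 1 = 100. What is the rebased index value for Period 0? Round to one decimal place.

103.4

Rebased(Period 0) = 100.0 / 96.7 × 100 = 103.4126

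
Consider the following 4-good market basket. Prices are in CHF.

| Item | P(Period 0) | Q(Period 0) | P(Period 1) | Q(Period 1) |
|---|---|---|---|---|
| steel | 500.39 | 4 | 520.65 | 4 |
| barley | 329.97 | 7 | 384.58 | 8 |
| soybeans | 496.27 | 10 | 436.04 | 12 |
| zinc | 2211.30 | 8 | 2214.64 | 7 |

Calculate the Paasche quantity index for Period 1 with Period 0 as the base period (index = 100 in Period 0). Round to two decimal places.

96.43

Paasche quantity index uses current-period prices as weights.
ΣP(Period 1)·Q(Period 1) = 520.65×4 + 384.58×8 + 436.04×12 + 2214.64×7 = 2082.6 + 3076.64 + 5232.48 + 15502.48 = 25894.2
ΣP(Period 1)·Q(Period 0) = 520.65×4 + 384.58×7 + 436.04×10 + 2214.64×8 = 2082.6 + 2692.06 + 4360.4 + 17717.12 = 26852.18
Index = 25894.2 / 26852.18 × 100 = 96.4324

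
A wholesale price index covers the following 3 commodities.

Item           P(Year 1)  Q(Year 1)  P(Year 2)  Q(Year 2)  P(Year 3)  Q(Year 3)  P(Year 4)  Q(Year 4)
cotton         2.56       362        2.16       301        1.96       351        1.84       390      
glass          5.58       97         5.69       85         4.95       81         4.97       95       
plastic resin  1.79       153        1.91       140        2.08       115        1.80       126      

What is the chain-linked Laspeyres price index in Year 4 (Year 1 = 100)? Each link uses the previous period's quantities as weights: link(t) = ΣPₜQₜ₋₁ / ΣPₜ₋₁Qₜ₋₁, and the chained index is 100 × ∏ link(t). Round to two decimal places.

Link Year 1→Year 2:
ΣP(Year 2)Q(Year 1) = 2.16×362 + 5.69×97 + 1.91×153 = 781.92 + 551.93 + 292.23 = 1626.08
ΣP(Year 1)Q(Year 1) = 2.56×362 + 5.58×97 + 1.79×153 = 926.72 + 541.26 + 273.87 = 1741.85
link = 1626.08/1741.85 = 0.933536
Link Year 2→Year 3:
ΣP(Year 3)Q(Year 2) = 1.96×301 + 4.95×85 + 2.08×140 = 589.96 + 420.75 + 291.2 = 1301.91
ΣP(Year 2)Q(Year 2) = 2.16×301 + 5.69×85 + 1.91×140 = 650.16 + 483.65 + 267.4 = 1401.21
link = 1301.91/1401.21 = 0.929133
Link Year 3→Year 4:
ΣP(Year 4)Q(Year 3) = 1.84×351 + 4.97×81 + 1.80×115 = 645.84 + 402.57 + 207 = 1255.41
ΣP(Year 3)Q(Year 3) = 1.96×351 + 4.95×81 + 2.08×115 = 687.96 + 400.95 + 239.2 = 1328.11
link = 1255.41/1328.11 = 0.945261
Chained index = 100 × 0.933536 × 0.929133 × 0.945261 = 81.9899

81.99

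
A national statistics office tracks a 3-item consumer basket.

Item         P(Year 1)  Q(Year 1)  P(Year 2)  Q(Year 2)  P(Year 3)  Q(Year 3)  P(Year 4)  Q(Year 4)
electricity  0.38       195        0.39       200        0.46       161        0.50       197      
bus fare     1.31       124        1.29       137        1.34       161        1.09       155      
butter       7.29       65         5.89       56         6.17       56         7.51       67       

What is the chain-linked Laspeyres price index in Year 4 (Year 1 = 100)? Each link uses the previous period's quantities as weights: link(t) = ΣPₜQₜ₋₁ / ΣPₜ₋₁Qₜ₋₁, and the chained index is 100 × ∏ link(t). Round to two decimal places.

98.57

Link Year 1→Year 2:
ΣP(Year 2)Q(Year 1) = 0.39×195 + 1.29×124 + 5.89×65 = 76.05 + 159.96 + 382.85 = 618.86
ΣP(Year 1)Q(Year 1) = 0.38×195 + 1.31×124 + 7.29×65 = 74.1 + 162.44 + 473.85 = 710.39
link = 618.86/710.39 = 0.871155
Link Year 2→Year 3:
ΣP(Year 3)Q(Year 2) = 0.46×200 + 1.34×137 + 6.17×56 = 92 + 183.58 + 345.52 = 621.1
ΣP(Year 2)Q(Year 2) = 0.39×200 + 1.29×137 + 5.89×56 = 78 + 176.73 + 329.84 = 584.57
link = 621.1/584.57 = 1.062490
Link Year 3→Year 4:
ΣP(Year 4)Q(Year 3) = 0.50×161 + 1.09×161 + 7.51×56 = 80.5 + 175.49 + 420.56 = 676.55
ΣP(Year 3)Q(Year 3) = 0.46×161 + 1.34×161 + 6.17×56 = 74.06 + 215.74 + 345.52 = 635.32
link = 676.55/635.32 = 1.064896
Chained index = 100 × 0.871155 × 1.062490 × 1.064896 = 98.5662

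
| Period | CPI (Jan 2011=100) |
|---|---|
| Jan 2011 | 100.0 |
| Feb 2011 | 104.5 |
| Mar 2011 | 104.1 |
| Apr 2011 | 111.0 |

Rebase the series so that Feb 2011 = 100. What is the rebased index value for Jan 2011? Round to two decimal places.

Rebased(Jan 2011) = 100.0 / 104.5 × 100 = 95.6938

95.69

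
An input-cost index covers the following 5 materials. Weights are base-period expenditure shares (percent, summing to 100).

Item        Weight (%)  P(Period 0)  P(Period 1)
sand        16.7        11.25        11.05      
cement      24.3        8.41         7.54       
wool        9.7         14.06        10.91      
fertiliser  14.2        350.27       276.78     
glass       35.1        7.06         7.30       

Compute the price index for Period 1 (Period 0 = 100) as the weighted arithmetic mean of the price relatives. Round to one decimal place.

93.2

sand: 16.7 × (11.05/11.25) = 16.7 × 0.982222 = 16.4031
cement: 24.3 × (7.54/8.41) = 24.3 × 0.896552 = 21.7862
wool: 9.7 × (10.91/14.06) = 9.7 × 0.775960 = 7.5268
fertiliser: 14.2 × (276.78/350.27) = 14.2 × 0.790190 = 11.2207
glass: 35.1 × (7.30/7.06) = 35.1 × 1.033994 = 36.2932
Index = Σ wᵢ·(p₁ᵢ/p₀ᵢ) = 16.4031 + 21.7862 + 7.5268 + 11.2207 + 36.2932 = 93.2300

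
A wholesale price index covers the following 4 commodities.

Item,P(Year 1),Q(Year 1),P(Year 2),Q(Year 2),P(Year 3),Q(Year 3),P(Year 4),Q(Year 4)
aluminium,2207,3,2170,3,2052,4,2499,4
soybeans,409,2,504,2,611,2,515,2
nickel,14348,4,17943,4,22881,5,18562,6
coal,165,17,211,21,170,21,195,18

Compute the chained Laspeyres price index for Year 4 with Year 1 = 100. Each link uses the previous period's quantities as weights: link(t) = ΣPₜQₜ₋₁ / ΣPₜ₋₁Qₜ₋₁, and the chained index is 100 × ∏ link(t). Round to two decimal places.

Link Year 1→Year 2:
ΣP(Year 2)Q(Year 1) = 2170×3 + 504×2 + 17943×4 + 211×17 = 6510 + 1008 + 71772 + 3587 = 82877
ΣP(Year 1)Q(Year 1) = 2207×3 + 409×2 + 14348×4 + 165×17 = 6621 + 818 + 57392 + 2805 = 67636
link = 82877/67636 = 1.225339
Link Year 2→Year 3:
ΣP(Year 3)Q(Year 2) = 2052×3 + 611×2 + 22881×4 + 170×21 = 6156 + 1222 + 91524 + 3570 = 102472
ΣP(Year 2)Q(Year 2) = 2170×3 + 504×2 + 17943×4 + 211×21 = 6510 + 1008 + 71772 + 4431 = 83721
link = 102472/83721 = 1.223970
Link Year 3→Year 4:
ΣP(Year 4)Q(Year 3) = 2499×4 + 515×2 + 18562×5 + 195×21 = 9996 + 1030 + 92810 + 4095 = 107931
ΣP(Year 3)Q(Year 3) = 2052×4 + 611×2 + 22881×5 + 170×21 = 8208 + 1222 + 114405 + 3570 = 127405
link = 107931/127405 = 0.847149
Chained index = 100 × 1.225339 × 1.223970 × 0.847149 = 127.0535

127.05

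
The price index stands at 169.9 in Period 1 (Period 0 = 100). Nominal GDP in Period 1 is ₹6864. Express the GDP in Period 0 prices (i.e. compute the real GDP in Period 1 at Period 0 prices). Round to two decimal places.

4040.02

Real = Nominal ÷ (Index/100) = 6864 ÷ (169.9/100)
     = 6864 ÷ 1.699 = 4040.0235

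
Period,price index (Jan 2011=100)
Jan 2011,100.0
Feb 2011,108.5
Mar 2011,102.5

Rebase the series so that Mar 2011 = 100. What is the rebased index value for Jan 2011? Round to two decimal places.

97.56

Rebased(Jan 2011) = 100.0 / 102.5 × 100 = 97.5610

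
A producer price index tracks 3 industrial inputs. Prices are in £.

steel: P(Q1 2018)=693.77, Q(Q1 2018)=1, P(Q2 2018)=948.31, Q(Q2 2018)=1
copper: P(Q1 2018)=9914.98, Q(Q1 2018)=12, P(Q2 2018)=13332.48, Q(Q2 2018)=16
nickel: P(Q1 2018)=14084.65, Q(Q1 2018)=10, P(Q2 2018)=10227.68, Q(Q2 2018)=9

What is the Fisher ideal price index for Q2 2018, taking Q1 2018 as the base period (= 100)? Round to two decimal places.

104.01

Laspeyres component (base-period weights):
ΣP(Q2 2018)Q(Q1 2018) = 948.31×1 + 13332.48×12 + 10227.68×10 = 948.31 + 159989.76 + 102276.8 = 263214.87
ΣP(Q1 2018)Q(Q1 2018) = 693.77×1 + 9914.98×12 + 14084.65×10 = 693.77 + 118979.76 + 140846.5 = 260520.03
L = 263214.87 / 260520.03 × 100 = 101.0344
Paasche component (current-period weights):
ΣP(Q2 2018)Q(Q2 2018) = 948.31×1 + 13332.48×16 + 10227.68×9 = 948.31 + 213319.68 + 92049.12 = 306317.11
ΣP(Q1 2018)Q(Q2 2018) = 693.77×1 + 9914.98×16 + 14084.65×9 = 693.77 + 158639.68 + 126761.85 = 286095.3
P = 306317.11 / 286095.3 × 100 = 107.0682
Fisher = √(L × P) = √(101.0344 × 107.0682) = 104.0076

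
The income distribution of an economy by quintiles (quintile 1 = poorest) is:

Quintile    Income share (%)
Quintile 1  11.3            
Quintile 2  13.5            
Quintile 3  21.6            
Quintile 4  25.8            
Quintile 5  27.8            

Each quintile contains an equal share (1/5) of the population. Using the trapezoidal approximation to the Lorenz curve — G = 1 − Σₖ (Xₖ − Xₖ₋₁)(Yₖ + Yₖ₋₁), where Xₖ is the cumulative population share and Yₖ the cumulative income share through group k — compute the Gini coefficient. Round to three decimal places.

Cumulative income shares Yₖ: 0.1130, 0.2480, 0.4640, 0.7220, 1.0000
Σ (Xₖ−Xₖ₋₁)(Yₖ+Yₖ₋₁) = (1/5)(0.1130+0.0000) + (1/5)(0.2480+0.1130) + (1/5)(0.4640+0.2480) + (1/5)(0.7220+0.4640) + (1/5)(1.0000+0.7220)
  = 0.0226 + 0.0722 + 0.1424 + 0.2372 + 0.3444 = 0.8188
G = 1 − 0.8188 = 0.1812

0.181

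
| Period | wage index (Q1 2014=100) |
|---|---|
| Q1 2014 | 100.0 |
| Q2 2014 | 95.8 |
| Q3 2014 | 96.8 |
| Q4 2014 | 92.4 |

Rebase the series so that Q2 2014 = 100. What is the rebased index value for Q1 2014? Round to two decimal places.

104.38

Rebased(Q1 2014) = 100.0 / 95.8 × 100 = 104.3841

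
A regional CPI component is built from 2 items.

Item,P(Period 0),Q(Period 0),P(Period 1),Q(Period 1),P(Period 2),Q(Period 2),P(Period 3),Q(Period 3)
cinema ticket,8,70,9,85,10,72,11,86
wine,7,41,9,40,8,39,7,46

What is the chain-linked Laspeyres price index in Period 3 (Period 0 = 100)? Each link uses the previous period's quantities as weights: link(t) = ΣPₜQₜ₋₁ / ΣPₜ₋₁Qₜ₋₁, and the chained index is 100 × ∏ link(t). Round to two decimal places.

126.59

Link Period 0→Period 1:
ΣP(Period 1)Q(Period 0) = 9×70 + 9×41 = 630 + 369 = 999
ΣP(Period 0)Q(Period 0) = 8×70 + 7×41 = 560 + 287 = 847
link = 999/847 = 1.179457
Link Period 1→Period 2:
ΣP(Period 2)Q(Period 1) = 10×85 + 8×40 = 850 + 320 = 1170
ΣP(Period 1)Q(Period 1) = 9×85 + 9×40 = 765 + 360 = 1125
link = 1170/1125 = 1.040000
Link Period 2→Period 3:
ΣP(Period 3)Q(Period 2) = 11×72 + 7×39 = 792 + 273 = 1065
ΣP(Period 2)Q(Period 2) = 10×72 + 8×39 = 720 + 312 = 1032
link = 1065/1032 = 1.031977
Chained index = 100 × 1.179457 × 1.040000 × 1.031977 = 126.5859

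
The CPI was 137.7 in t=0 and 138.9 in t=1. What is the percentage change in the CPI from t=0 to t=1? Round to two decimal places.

Change = (138.9 − 137.7) / 137.7 × 100
       = 1.2 / 137.7 × 100 = 0.8715%

0.87%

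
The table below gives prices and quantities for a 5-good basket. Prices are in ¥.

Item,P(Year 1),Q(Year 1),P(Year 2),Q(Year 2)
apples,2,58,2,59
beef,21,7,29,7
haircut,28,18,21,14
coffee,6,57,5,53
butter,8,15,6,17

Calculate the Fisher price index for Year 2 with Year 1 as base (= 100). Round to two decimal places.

Laspeyres component (base-period weights):
ΣP(Year 2)Q(Year 1) = 2×58 + 29×7 + 21×18 + 5×57 + 6×15 = 116 + 203 + 378 + 285 + 90 = 1072
ΣP(Year 1)Q(Year 1) = 2×58 + 21×7 + 28×18 + 6×57 + 8×15 = 116 + 147 + 504 + 342 + 120 = 1229
L = 1072 / 1229 × 100 = 87.2254
Paasche component (current-period weights):
ΣP(Year 2)Q(Year 2) = 2×59 + 29×7 + 21×14 + 5×53 + 6×17 = 118 + 203 + 294 + 265 + 102 = 982
ΣP(Year 1)Q(Year 2) = 2×59 + 21×7 + 28×14 + 6×53 + 8×17 = 118 + 147 + 392 + 318 + 136 = 1111
P = 982 / 1111 × 100 = 88.3888
Fisher = √(L × P) = √(87.2254 × 88.3888) = 87.8052

87.81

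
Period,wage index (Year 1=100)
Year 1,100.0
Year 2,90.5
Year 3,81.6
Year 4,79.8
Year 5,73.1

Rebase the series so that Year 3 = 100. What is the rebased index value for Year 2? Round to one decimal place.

110.9

Rebased(Year 2) = 90.5 / 81.6 × 100 = 110.9069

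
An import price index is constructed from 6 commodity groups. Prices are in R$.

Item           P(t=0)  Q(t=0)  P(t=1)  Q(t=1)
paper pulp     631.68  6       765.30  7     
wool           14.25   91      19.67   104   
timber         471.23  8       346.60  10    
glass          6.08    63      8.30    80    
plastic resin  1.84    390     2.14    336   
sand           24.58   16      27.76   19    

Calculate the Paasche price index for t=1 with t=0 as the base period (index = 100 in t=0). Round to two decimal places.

Paasche price index uses current-period quantities as weights.
ΣP(t=1)·Q(t=1) = 765.30×7 + 19.67×104 + 346.60×10 + 8.30×80 + 2.14×336 + 27.76×19 = 5357.1 + 2045.68 + 3466 + 664 + 719.04 + 527.44 = 12779.26
ΣP(t=0)·Q(t=1) = 631.68×7 + 14.25×104 + 471.23×10 + 6.08×80 + 1.84×336 + 24.58×19 = 4421.76 + 1482 + 4712.3 + 486.4 + 618.24 + 467.02 = 12187.72
Index = 12779.26 / 12187.72 × 100 = 104.8536

104.85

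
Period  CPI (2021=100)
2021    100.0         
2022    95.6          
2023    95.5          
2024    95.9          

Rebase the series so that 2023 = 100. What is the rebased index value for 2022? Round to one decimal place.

Rebased(2022) = 95.6 / 95.5 × 100 = 100.1047

100.1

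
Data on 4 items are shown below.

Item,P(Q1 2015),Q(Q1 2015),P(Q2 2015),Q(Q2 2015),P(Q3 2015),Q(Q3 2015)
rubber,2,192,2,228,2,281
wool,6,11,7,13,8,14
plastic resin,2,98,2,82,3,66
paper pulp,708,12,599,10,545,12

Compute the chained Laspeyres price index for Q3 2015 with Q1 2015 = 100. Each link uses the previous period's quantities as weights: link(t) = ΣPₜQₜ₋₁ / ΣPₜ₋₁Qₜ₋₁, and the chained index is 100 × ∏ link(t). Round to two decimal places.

Link Q1 2015→Q2 2015:
ΣP(Q2 2015)Q(Q1 2015) = 2×192 + 7×11 + 2×98 + 599×12 = 384 + 77 + 196 + 7188 = 7845
ΣP(Q1 2015)Q(Q1 2015) = 2×192 + 6×11 + 2×98 + 708×12 = 384 + 66 + 196 + 8496 = 9142
link = 7845/9142 = 0.858127
Link Q2 2015→Q3 2015:
ΣP(Q3 2015)Q(Q2 2015) = 2×228 + 8×13 + 3×82 + 545×10 = 456 + 104 + 246 + 5450 = 6256
ΣP(Q2 2015)Q(Q2 2015) = 2×228 + 7×13 + 2×82 + 599×10 = 456 + 91 + 164 + 5990 = 6701
link = 6256/6701 = 0.933592
Chained index = 100 × 0.858127 × 0.933592 = 80.1141

80.11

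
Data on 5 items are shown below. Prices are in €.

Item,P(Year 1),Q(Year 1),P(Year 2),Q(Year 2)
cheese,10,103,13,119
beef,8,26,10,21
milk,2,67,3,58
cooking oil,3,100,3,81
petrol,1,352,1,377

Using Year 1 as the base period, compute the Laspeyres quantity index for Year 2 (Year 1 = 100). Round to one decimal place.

Laspeyres quantity index uses base-period prices as weights.
ΣP(Year 1)·Q(Year 2) = 10×119 + 8×21 + 2×58 + 3×81 + 1×377 = 1190 + 168 + 116 + 243 + 377 = 2094
ΣP(Year 1)·Q(Year 1) = 10×103 + 8×26 + 2×67 + 3×100 + 1×352 = 1030 + 208 + 134 + 300 + 352 = 2024
Index = 2094 / 2024 × 100 = 103.4585

103.5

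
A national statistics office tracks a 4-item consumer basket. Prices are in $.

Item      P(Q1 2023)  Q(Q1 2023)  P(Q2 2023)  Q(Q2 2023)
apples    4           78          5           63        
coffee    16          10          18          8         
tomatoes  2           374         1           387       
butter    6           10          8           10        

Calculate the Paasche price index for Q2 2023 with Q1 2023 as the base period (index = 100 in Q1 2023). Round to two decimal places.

76.28

Paasche price index uses current-period quantities as weights.
ΣP(Q2 2023)·Q(Q2 2023) = 5×63 + 18×8 + 1×387 + 8×10 = 315 + 144 + 387 + 80 = 926
ΣP(Q1 2023)·Q(Q2 2023) = 4×63 + 16×8 + 2×387 + 6×10 = 252 + 128 + 774 + 60 = 1214
Index = 926 / 1214 × 100 = 76.2768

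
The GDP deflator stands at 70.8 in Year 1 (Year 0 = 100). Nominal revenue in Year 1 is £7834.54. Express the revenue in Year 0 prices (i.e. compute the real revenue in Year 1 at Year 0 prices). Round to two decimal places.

11065.73

Real = Nominal ÷ (Index/100) = 7834.54 ÷ (70.8/100)
     = 7834.54 ÷ 0.708 = 11065.7345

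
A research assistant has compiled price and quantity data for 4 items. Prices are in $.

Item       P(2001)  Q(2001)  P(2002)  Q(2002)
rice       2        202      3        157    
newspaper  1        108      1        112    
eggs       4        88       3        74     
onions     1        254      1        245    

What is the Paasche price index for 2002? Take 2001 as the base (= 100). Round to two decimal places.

108.58

Paasche price index uses current-period quantities as weights.
ΣP(2002)·Q(2002) = 3×157 + 1×112 + 3×74 + 1×245 = 471 + 112 + 222 + 245 = 1050
ΣP(2001)·Q(2002) = 2×157 + 1×112 + 4×74 + 1×245 = 314 + 112 + 296 + 245 = 967
Index = 1050 / 967 × 100 = 108.5832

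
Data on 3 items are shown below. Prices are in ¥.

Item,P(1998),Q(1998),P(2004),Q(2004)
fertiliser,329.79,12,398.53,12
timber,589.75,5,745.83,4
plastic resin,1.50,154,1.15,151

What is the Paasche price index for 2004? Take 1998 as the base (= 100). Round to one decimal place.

Paasche price index uses current-period quantities as weights.
ΣP(2004)·Q(2004) = 398.53×12 + 745.83×4 + 1.15×151 = 4782.36 + 2983.32 + 173.65 = 7939.33
ΣP(1998)·Q(2004) = 329.79×12 + 589.75×4 + 1.50×151 = 3957.48 + 2359 + 226.5 = 6542.98
Index = 7939.33 / 6542.98 × 100 = 121.3412

121.3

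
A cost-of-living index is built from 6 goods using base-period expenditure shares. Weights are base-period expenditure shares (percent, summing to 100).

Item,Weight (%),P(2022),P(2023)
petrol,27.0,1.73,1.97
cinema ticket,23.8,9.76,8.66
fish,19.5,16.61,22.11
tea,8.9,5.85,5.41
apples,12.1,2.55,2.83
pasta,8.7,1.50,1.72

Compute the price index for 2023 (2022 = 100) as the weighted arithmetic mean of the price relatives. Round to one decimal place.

petrol: 27.0 × (1.97/1.73) = 27.0 × 1.138728 = 30.7457
cinema ticket: 23.8 × (8.66/9.76) = 23.8 × 0.887295 = 21.1176
fish: 19.5 × (22.11/16.61) = 19.5 × 1.331126 = 25.9570
tea: 8.9 × (5.41/5.85) = 8.9 × 0.924786 = 8.2306
apples: 12.1 × (2.83/2.55) = 12.1 × 1.109804 = 13.4286
pasta: 8.7 × (1.72/1.50) = 8.7 × 1.146667 = 9.9760
Index = Σ wᵢ·(p₁ᵢ/p₀ᵢ) = 30.7457 + 21.1176 + 25.9570 + 8.2306 + 13.4286 + 9.9760 = 109.4555

109.5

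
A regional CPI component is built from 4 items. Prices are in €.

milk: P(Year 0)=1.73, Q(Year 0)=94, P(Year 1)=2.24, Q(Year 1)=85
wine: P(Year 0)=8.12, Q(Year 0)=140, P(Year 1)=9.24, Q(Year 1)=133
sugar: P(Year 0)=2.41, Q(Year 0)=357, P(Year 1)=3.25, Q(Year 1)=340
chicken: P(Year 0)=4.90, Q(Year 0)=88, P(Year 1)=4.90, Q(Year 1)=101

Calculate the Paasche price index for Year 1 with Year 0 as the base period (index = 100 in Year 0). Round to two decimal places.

Paasche price index uses current-period quantities as weights.
ΣP(Year 1)·Q(Year 1) = 2.24×85 + 9.24×133 + 3.25×340 + 4.90×101 = 190.4 + 1228.92 + 1105 + 494.9 = 3019.22
ΣP(Year 0)·Q(Year 1) = 1.73×85 + 8.12×133 + 2.41×340 + 4.90×101 = 147.05 + 1079.96 + 819.4 + 494.9 = 2541.31
Index = 3019.22 / 2541.31 × 100 = 118.8057

118.81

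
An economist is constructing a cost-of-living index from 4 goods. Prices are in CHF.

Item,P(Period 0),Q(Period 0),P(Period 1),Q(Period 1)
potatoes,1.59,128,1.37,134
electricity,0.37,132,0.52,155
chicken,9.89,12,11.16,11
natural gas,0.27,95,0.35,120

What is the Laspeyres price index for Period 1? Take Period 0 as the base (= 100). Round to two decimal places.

Laspeyres price index uses base-period quantities as weights.
ΣP(Period 1)·Q(Period 0) = 1.37×128 + 0.52×132 + 11.16×12 + 0.35×95 = 175.36 + 68.64 + 133.92 + 33.25 = 411.17
ΣP(Period 0)·Q(Period 0) = 1.59×128 + 0.37×132 + 9.89×12 + 0.27×95 = 203.52 + 48.84 + 118.68 + 25.65 = 396.69
Index = 411.17 / 396.69 × 100 = 103.6502

103.65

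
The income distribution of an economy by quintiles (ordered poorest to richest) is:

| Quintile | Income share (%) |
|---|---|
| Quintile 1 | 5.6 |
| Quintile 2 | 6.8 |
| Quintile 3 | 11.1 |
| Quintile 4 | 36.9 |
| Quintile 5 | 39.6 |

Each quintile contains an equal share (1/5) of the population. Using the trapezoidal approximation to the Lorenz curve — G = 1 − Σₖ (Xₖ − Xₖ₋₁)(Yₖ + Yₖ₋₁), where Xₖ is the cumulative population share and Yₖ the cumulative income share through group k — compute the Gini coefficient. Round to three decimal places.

Cumulative income shares Yₖ: 0.0560, 0.1240, 0.2350, 0.6040, 1.0000
Σ (Xₖ−Xₖ₋₁)(Yₖ+Yₖ₋₁) = (1/5)(0.0560+0.0000) + (1/5)(0.1240+0.0560) + (1/5)(0.2350+0.1240) + (1/5)(0.6040+0.2350) + (1/5)(1.0000+0.6040)
  = 0.0112 + 0.0360 + 0.0718 + 0.1678 + 0.3208 = 0.6076
G = 1 − 0.6076 = 0.3924

0.392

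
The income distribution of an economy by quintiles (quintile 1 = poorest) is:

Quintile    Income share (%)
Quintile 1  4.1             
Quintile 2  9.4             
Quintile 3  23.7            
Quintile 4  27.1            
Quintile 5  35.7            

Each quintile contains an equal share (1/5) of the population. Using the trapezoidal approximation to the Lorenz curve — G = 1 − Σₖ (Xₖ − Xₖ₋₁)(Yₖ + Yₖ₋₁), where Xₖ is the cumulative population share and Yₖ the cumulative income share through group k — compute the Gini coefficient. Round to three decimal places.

Cumulative income shares Yₖ: 0.0410, 0.1350, 0.3720, 0.6430, 1.0000
Σ (Xₖ−Xₖ₋₁)(Yₖ+Yₖ₋₁) = (1/5)(0.0410+0.0000) + (1/5)(0.1350+0.0410) + (1/5)(0.3720+0.1350) + (1/5)(0.6430+0.3720) + (1/5)(1.0000+0.6430)
  = 0.0082 + 0.0352 + 0.1014 + 0.2030 + 0.3286 = 0.6764
G = 1 − 0.6764 = 0.3236

0.324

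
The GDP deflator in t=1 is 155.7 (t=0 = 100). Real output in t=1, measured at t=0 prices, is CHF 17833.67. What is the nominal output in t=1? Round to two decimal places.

Nominal = Real × (Index/100) = 17833.67 × (155.7/100)
        = 17833.67 × 1.557 = 27767.0242

27767.02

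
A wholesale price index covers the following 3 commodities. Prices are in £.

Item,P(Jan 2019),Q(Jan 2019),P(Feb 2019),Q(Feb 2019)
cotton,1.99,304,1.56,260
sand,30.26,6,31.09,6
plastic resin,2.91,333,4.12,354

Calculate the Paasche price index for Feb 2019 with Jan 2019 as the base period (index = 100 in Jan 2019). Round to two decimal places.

Paasche price index uses current-period quantities as weights.
ΣP(Feb 2019)·Q(Feb 2019) = 1.56×260 + 31.09×6 + 4.12×354 = 405.6 + 186.54 + 1458.48 = 2050.62
ΣP(Jan 2019)·Q(Feb 2019) = 1.99×260 + 30.26×6 + 2.91×354 = 517.4 + 181.56 + 1030.14 = 1729.1
Index = 2050.62 / 1729.1 × 100 = 118.5946

118.59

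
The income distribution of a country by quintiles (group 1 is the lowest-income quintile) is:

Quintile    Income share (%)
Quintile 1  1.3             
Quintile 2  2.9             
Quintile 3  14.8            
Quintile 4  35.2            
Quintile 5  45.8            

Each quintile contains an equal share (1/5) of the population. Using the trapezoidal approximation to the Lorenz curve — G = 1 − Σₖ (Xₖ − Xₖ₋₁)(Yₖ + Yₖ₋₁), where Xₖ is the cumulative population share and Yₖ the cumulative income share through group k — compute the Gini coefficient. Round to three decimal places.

Cumulative income shares Yₖ: 0.0130, 0.0420, 0.1900, 0.5420, 1.0000
Σ (Xₖ−Xₖ₋₁)(Yₖ+Yₖ₋₁) = (1/5)(0.0130+0.0000) + (1/5)(0.0420+0.0130) + (1/5)(0.1900+0.0420) + (1/5)(0.5420+0.1900) + (1/5)(1.0000+0.5420)
  = 0.0026 + 0.0110 + 0.0464 + 0.1464 + 0.3084 = 0.5148
G = 1 − 0.5148 = 0.4852

0.485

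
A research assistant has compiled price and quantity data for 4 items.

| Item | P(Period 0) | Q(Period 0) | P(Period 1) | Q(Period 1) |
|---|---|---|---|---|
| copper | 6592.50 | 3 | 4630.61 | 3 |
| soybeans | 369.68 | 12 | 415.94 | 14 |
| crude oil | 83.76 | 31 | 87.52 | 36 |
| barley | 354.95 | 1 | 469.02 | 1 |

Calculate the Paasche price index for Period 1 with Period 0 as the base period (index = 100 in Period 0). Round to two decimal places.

Paasche price index uses current-period quantities as weights.
ΣP(Period 1)·Q(Period 1) = 4630.61×3 + 415.94×14 + 87.52×36 + 469.02×1 = 13891.83 + 5823.16 + 3150.72 + 469.02 = 23334.73
ΣP(Period 0)·Q(Period 1) = 6592.50×3 + 369.68×14 + 83.76×36 + 354.95×1 = 19777.5 + 5175.52 + 3015.36 + 354.95 = 28323.33
Index = 23334.73 / 28323.33 × 100 = 82.3870

82.39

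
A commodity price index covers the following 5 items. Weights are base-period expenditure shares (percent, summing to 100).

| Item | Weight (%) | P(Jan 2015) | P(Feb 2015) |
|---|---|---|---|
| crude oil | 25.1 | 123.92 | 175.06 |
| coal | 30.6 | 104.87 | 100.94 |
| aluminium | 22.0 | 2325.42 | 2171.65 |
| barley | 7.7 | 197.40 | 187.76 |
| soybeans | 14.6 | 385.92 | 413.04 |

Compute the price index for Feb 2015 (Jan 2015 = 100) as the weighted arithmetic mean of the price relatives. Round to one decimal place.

crude oil: 25.1 × (175.06/123.92) = 25.1 × 1.412686 = 35.4584
coal: 30.6 × (100.94/104.87) = 30.6 × 0.962525 = 29.4533
aluminium: 22.0 × (2171.65/2325.42) = 22.0 × 0.933874 = 20.5452
barley: 7.7 × (187.76/197.40) = 7.7 × 0.951165 = 7.3240
soybeans: 14.6 × (413.04/385.92) = 14.6 × 1.070274 = 15.6260
Index = Σ wᵢ·(p₁ᵢ/p₀ᵢ) = 35.4584 + 29.4533 + 20.5452 + 7.3240 + 15.6260 = 108.4069

108.4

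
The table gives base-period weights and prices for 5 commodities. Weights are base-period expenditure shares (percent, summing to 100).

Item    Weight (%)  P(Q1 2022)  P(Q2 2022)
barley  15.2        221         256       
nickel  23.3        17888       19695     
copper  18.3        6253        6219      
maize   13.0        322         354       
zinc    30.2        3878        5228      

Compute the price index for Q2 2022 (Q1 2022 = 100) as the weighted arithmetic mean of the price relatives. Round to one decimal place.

barley: 15.2 × (256/221) = 15.2 × 1.158371 = 17.6072
nickel: 23.3 × (19695/17888) = 23.3 × 1.101017 = 25.6537
copper: 18.3 × (6219/6253) = 18.3 × 0.994563 = 18.2005
maize: 13.0 × (354/322) = 13.0 × 1.099379 = 14.2919
zinc: 30.2 × (5228/3878) = 30.2 × 1.348118 = 40.7132
Index = Σ wᵢ·(p₁ᵢ/p₀ᵢ) = 17.6072 + 25.6537 + 18.2005 + 14.2919 + 40.7132 = 116.4665

116.5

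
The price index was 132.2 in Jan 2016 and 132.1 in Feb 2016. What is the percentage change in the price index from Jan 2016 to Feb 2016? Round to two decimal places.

Change = (132.1 − 132.2) / 132.2 × 100
       = -0.1 / 132.2 × 100 = -0.0756%

-0.08%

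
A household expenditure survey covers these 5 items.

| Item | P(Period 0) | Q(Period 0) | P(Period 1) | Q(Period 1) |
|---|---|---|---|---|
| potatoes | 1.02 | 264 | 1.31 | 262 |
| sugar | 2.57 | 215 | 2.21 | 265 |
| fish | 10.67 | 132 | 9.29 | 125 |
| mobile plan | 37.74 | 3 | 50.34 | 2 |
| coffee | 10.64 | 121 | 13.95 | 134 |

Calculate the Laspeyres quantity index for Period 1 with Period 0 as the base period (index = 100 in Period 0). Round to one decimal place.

104.2

Laspeyres quantity index uses base-period prices as weights.
ΣP(Period 0)·Q(Period 1) = 1.02×262 + 2.57×265 + 10.67×125 + 37.74×2 + 10.64×134 = 267.24 + 681.05 + 1333.75 + 75.48 + 1425.76 = 3783.28
ΣP(Period 0)·Q(Period 0) = 1.02×264 + 2.57×215 + 10.67×132 + 37.74×3 + 10.64×121 = 269.28 + 552.55 + 1408.44 + 113.22 + 1287.44 = 3630.93
Index = 3783.28 / 3630.93 × 100 = 104.1959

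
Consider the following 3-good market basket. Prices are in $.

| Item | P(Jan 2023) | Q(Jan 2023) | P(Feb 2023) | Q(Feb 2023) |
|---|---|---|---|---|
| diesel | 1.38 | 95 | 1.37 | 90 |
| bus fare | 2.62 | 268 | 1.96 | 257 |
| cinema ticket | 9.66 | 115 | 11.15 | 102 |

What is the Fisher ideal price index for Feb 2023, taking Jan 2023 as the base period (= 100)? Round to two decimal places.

99.31

Laspeyres component (base-period weights):
ΣP(Feb 2023)Q(Jan 2023) = 1.37×95 + 1.96×268 + 11.15×115 = 130.15 + 525.28 + 1282.25 = 1937.68
ΣP(Jan 2023)Q(Jan 2023) = 1.38×95 + 2.62×268 + 9.66×115 = 131.1 + 702.16 + 1110.9 = 1944.16
L = 1937.68 / 1944.16 × 100 = 99.6667
Paasche component (current-period weights):
ΣP(Feb 2023)Q(Feb 2023) = 1.37×90 + 1.96×257 + 11.15×102 = 123.3 + 503.72 + 1137.3 = 1764.32
ΣP(Jan 2023)Q(Feb 2023) = 1.38×90 + 2.62×257 + 9.66×102 = 124.2 + 673.34 + 985.32 = 1782.86
P = 1764.32 / 1782.86 × 100 = 98.9601
Fisher = √(L × P) = √(99.6667 × 98.9601) = 99.3128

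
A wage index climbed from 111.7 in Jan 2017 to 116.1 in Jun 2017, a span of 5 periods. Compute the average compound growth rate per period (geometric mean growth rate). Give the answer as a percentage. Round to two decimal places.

Growth factor = (116.1/111.7)^(1/5) = (1.039391)^(1/5) = 1.007757
Growth rate = 1.007757 − 1 = 0.007757 = 0.7757%

0.78%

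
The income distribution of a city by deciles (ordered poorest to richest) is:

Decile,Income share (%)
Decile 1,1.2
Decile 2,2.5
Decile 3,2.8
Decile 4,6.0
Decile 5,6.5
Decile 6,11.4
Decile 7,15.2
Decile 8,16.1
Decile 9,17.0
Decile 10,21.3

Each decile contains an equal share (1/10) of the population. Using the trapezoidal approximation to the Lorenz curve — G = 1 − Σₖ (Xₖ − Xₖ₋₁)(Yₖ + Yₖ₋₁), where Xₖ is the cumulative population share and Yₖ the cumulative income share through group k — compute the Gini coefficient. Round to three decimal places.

Cumulative income shares Yₖ: 0.0120, 0.0370, 0.0650, 0.1250, 0.1900, 0.3040, 0.4560, 0.6170, 0.7870, 1.0000
Σ (Xₖ−Xₖ₋₁)(Yₖ+Yₖ₋₁) = (1/10)(0.0120+0.0000) + (1/10)(0.0370+0.0120) + (1/10)(0.0650+0.0370) + (1/10)(0.1250+0.0650) + (1/10)(0.1900+0.1250) + (1/10)(0.3040+0.1900) + (1/10)(0.4560+0.3040) + (1/10)(0.6170+0.4560) + (1/10)(0.7870+0.6170) + (1/10)(1.0000+0.7870)
  = 0.0012 + 0.0049 + 0.0102 + 0.0190 + 0.0315 + 0.0494 + 0.0760 + 0.1073 + 0.1404 + 0.1787 = 0.6186
G = 1 − 0.6186 = 0.3814

0.381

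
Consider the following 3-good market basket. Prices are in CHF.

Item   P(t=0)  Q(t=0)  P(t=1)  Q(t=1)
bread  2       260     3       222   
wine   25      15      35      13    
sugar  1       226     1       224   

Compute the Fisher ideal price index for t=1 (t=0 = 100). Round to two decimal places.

Laspeyres component (base-period weights):
ΣP(t=1)Q(t=0) = 3×260 + 35×15 + 1×226 = 780 + 525 + 226 = 1531
ΣP(t=0)Q(t=0) = 2×260 + 25×15 + 1×226 = 520 + 375 + 226 = 1121
L = 1531 / 1121 × 100 = 136.5745
Paasche component (current-period weights):
ΣP(t=1)Q(t=1) = 3×222 + 35×13 + 1×224 = 666 + 455 + 224 = 1345
ΣP(t=0)Q(t=1) = 2×222 + 25×13 + 1×224 = 444 + 325 + 224 = 993
P = 1345 / 993 × 100 = 135.4481
Fisher = √(L × P) = √(136.5745 × 135.4481) = 136.0101

136.01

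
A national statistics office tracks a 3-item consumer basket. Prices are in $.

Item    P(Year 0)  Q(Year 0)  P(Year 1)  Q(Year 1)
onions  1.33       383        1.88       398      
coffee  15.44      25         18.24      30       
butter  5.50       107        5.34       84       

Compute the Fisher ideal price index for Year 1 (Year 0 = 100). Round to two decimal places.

118.83

Laspeyres component (base-period weights):
ΣP(Year 1)Q(Year 0) = 1.88×383 + 18.24×25 + 5.34×107 = 720.04 + 456 + 571.38 = 1747.42
ΣP(Year 0)Q(Year 0) = 1.33×383 + 15.44×25 + 5.50×107 = 509.39 + 386 + 588.5 = 1483.89
L = 1747.42 / 1483.89 × 100 = 117.7594
Paasche component (current-period weights):
ΣP(Year 1)Q(Year 1) = 1.88×398 + 18.24×30 + 5.34×84 = 748.24 + 547.2 + 448.56 = 1744
ΣP(Year 0)Q(Year 1) = 1.33×398 + 15.44×30 + 5.50×84 = 529.34 + 463.2 + 462 = 1454.54
P = 1744 / 1454.54 × 100 = 119.9004
Fisher = √(L × P) = √(117.7594 × 119.9004) = 118.8251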